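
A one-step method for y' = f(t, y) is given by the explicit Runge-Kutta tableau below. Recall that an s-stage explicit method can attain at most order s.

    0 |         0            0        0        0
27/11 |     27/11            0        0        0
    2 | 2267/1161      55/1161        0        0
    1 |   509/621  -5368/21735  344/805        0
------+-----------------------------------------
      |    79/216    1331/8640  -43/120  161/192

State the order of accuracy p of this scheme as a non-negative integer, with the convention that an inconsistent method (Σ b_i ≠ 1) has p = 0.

4

b = (79/216, 1331/8640, -43/120, 161/192)
c = (0, 27/11, 2, 1)
Ac = (0, 0, 5/43, 40/161)
Σ b_i: 79/216·1 + 1331/8640·1 + (-43/120)·1 + 161/192·1 = 1 ✓
b·c: 1331/8640·27/11 + (-43/120)·2 + 161/192·1 = 1/2 ✓
b·c²: 1331/8640·729/121 + (-43/120)·4 + 161/192·1 = 1/3 ✓
b·Ac: (-43/120)·5/43 + 161/192·40/161 = 1/6 ✓
b·c³: 1331/8640·19683/1331 + (-43/120)·8 + 161/192·1 = 1/4 ✓
b·(c∘Ac): (-43/120)·10/43 + 161/192·40/161 = 1/8 ✓
b·Ac²: (-43/120)·135/473 + 161/192·56/253 = 1/12 ✓
b·A²c: 161/192·8/161 = 1/24 ✓; 4 stages ⇒ order 4.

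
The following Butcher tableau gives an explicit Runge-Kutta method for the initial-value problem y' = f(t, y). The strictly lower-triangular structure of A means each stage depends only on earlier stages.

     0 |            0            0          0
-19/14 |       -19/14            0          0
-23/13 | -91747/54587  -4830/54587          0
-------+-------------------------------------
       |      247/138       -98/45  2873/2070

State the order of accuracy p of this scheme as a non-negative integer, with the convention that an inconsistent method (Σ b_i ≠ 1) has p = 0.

b = (247/138, -98/45, 2873/2070)
c = (0, -19/14, -23/13)
Ac = (0, 0, 345/2873)
Σ b_i: 247/138·1 + (-98/45)·1 + 2873/2070·1 = 1 ✓
b·c: (-98/45)·(-19/14) + 2873/2070·(-23/13) = 1/2 ✓
b·c²: (-98/45)·361/196 + 2873/2070·529/169 = 1/3 ✓
b·Ac: 2873/2070·345/2873 = 1/6 ✓; 3 stages ⇒ order 3.

3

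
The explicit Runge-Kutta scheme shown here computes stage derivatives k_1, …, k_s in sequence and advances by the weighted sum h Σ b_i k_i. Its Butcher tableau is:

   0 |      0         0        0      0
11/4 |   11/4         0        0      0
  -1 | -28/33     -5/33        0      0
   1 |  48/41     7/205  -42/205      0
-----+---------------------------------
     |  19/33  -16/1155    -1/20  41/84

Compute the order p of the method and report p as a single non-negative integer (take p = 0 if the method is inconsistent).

4

b = (19/33, -16/1155, -1/20, 41/84)
c = (0, 11/4, -1, 1)
Ac = (0, 0, -5/12, 49/164)
Σ b_i: 19/33·1 + (-16/1155)·1 + (-1/20)·1 + 41/84·1 = 1 ✓
b·c: (-16/1155)·11/4 + (-1/20)·(-1) + 41/84·1 = 1/2 ✓
b·c²: (-16/1155)·121/16 + (-1/20)·1 + 41/84·1 = 1/3 ✓
b·Ac: (-1/20)·(-5/12) + 41/84·49/164 = 1/6 ✓
b·c³: (-16/1155)·1331/64 + (-1/20)·(-1) + 41/84·1 = 1/4 ✓
b·(c∘Ac): (-1/20)·5/12 + 41/84·49/164 = 1/8 ✓
b·Ac²: (-1/20)·(-55/48) + 41/84·35/656 = 1/12 ✓
b·A²c: 41/84·7/82 = 1/24 ✓; 4 stages ⇒ order 4.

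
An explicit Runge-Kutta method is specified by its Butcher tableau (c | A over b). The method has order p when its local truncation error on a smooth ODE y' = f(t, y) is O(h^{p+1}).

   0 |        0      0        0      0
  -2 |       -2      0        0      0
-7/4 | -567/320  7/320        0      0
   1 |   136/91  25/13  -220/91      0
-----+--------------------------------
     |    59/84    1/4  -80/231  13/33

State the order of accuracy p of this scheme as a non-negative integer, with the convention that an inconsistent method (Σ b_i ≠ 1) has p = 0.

4

b = (59/84, 1/4, -80/231, 13/33)
c = (0, -2, -7/4, 1)
Ac = (0, 0, -7/160, 5/13)
Σ b_i: 59/84·1 + 1/4·1 + (-80/231)·1 + 13/33·1 = 1 ✓
b·c: 1/4·(-2) + (-80/231)·(-7/4) + 13/33·1 = 1/2 ✓
b·c²: 1/4·4 + (-80/231)·49/16 + 13/33·1 = 1/3 ✓
b·Ac: (-80/231)·(-7/160) + 13/33·5/13 = 1/6 ✓
b·c³: 1/4·(-8) + (-80/231)·(-343/64) + 13/33·1 = 1/4 ✓
b·(c∘Ac): (-80/231)·49/640 + 13/33·5/13 = 1/8 ✓
b·Ac²: (-80/231)·7/80 + 13/33·15/52 = 1/12 ✓
b·A²c: 13/33·11/104 = 1/24 ✓; 4 stages ⇒ order 4.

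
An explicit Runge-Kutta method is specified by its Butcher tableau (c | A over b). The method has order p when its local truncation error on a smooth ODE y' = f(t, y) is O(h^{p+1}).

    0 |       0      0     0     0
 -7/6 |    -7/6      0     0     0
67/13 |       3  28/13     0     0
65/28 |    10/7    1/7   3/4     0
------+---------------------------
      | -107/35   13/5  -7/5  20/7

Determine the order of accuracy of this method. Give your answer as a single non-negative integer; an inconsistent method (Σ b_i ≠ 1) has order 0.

b = (-107/35, 13/5, -7/5, 20/7)
c = (0, -7/6, 67/13, 65/28)
Ac = (0, 0, -98/39, 577/156)
Σ b_i: (-107/35)·1 + 13/5·1 + (-7/5)·1 + 20/7·1 = 1 ✓
b·c: 13/5·(-7/6) + (-7/5)·67/13 + 20/7·65/28 = -69103/19110 ≠ 1/2 ⇒ order 1.

1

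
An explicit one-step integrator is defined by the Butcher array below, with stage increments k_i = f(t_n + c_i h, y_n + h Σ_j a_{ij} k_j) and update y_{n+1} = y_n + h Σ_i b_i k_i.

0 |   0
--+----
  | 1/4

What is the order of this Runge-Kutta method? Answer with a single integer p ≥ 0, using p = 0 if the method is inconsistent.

b = (1/4)
c = (0)
Σ b_i: 1/4·1 = 1/4 ≠ 1 ⇒ order 0.

0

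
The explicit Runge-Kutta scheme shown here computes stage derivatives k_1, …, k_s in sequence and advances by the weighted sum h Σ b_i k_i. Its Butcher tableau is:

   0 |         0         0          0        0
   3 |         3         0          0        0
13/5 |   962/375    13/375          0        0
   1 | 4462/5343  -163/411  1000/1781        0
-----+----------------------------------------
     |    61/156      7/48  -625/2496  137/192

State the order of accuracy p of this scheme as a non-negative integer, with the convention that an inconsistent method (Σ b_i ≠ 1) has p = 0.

4

b = (61/156, 7/48, -625/2496, 137/192)
c = (0, 3, 13/5, 1)
Ac = (0, 0, 13/125, 37/137)
Σ b_i: 61/156·1 + 7/48·1 + (-625/2496)·1 + 137/192·1 = 1 ✓
b·c: 7/48·3 + (-625/2496)·13/5 + 137/192·1 = 1/2 ✓
b·c²: 7/48·9 + (-625/2496)·169/25 + 137/192·1 = 1/3 ✓
b·Ac: (-625/2496)·13/125 + 137/192·37/137 = 1/6 ✓
b·c³: 7/48·27 + (-625/2496)·2197/125 + 137/192·1 = 1/4 ✓
b·(c∘Ac): (-625/2496)·169/625 + 137/192·37/137 = 1/8 ✓
b·Ac²: (-625/2496)·39/125 + 137/192·31/137 = 1/12 ✓
b·A²c: 137/192·8/137 = 1/24 ✓; 4 stages ⇒ order 4.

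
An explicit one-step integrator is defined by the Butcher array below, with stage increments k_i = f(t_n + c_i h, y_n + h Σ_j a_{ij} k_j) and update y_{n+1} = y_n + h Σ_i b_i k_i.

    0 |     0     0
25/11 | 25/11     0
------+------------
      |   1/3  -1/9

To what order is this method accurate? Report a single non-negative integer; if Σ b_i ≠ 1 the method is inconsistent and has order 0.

0

b = (1/3, -1/9)
c = (0, 25/11)
Σ b_i: 1/3·1 + (-1/9)·1 = 2/9 ≠ 1 ⇒ order 0.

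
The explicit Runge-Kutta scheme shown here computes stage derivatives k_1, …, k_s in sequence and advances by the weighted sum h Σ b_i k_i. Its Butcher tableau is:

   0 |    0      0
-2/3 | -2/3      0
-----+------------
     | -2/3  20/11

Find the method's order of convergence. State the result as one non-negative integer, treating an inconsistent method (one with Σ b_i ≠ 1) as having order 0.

b = (-2/3, 20/11)
c = (0, -2/3)
Σ b_i: (-2/3)·1 + 20/11·1 = 38/33 ≠ 1 ⇒ order 0.

0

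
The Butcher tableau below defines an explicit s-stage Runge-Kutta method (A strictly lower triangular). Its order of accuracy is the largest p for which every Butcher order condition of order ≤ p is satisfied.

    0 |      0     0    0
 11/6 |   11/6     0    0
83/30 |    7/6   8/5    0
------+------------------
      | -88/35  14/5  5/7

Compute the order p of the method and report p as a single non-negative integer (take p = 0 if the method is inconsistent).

b = (-88/35, 14/5, 5/7)
c = (0, 11/6, 83/30)
Ac = (0, 0, 44/15)
Σ b_i: (-88/35)·1 + 14/5·1 + 5/7·1 = 1 ✓
b·c: 14/5·11/6 + 5/7·83/30 = 1493/210 ≠ 1/2 ⇒ order 1.

1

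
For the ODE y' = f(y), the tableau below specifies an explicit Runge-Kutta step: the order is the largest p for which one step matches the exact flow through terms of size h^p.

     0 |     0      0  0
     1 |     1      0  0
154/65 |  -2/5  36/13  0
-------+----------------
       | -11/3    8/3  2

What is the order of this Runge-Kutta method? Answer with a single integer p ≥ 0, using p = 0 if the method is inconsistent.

b = (-11/3, 8/3, 2)
c = (0, 1, 154/65)
Ac = (0, 0, 36/13)
Σ b_i: (-11/3)·1 + 8/3·1 + 2·1 = 1 ✓
b·c: 8/3·1 + 2·154/65 = 1444/195 ≠ 1/2 ⇒ order 1.

1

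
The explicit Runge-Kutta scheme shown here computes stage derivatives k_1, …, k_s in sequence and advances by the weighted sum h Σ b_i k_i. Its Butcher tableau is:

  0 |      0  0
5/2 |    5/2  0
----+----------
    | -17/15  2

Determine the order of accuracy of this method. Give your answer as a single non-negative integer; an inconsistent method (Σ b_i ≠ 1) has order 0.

0

b = (-17/15, 2)
c = (0, 5/2)
Σ b_i: (-17/15)·1 + 2·1 = 13/15 ≠ 1 ⇒ order 0.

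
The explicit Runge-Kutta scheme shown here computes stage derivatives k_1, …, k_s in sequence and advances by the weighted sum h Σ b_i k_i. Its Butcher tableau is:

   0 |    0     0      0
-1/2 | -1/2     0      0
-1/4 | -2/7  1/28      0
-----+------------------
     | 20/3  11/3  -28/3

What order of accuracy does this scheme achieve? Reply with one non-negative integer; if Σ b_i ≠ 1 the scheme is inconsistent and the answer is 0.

3

b = (20/3, 11/3, -28/3)
c = (0, -1/2, -1/4)
Ac = (0, 0, -1/56)
Σ b_i: 20/3·1 + 11/3·1 + (-28/3)·1 = 1 ✓
b·c: 11/3·(-1/2) + (-28/3)·(-1/4) = 1/2 ✓
b·c²: 11/3·1/4 + (-28/3)·1/16 = 1/3 ✓
b·Ac: (-28/3)·(-1/56) = 1/6 ✓; 3 stages ⇒ order 3.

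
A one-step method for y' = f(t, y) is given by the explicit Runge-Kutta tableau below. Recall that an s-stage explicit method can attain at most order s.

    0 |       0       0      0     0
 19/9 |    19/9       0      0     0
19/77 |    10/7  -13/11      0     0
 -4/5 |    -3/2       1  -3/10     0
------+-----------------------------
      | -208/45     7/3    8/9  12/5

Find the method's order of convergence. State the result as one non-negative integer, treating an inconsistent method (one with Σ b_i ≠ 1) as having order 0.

b = (-208/45, 7/3, 8/9, 12/5)
c = (0, 19/9, 19/77, -4/5)
Ac = (0, 0, -247/99, 14117/6930)
Σ b_i: (-208/45)·1 + 7/3·1 + 8/9·1 + 12/5·1 = 1 ✓
b·c: 7/3·19/9 + 8/9·19/77 + 12/5·(-4/5) = 167633/51975 ≠ 1/2 ⇒ order 1.

1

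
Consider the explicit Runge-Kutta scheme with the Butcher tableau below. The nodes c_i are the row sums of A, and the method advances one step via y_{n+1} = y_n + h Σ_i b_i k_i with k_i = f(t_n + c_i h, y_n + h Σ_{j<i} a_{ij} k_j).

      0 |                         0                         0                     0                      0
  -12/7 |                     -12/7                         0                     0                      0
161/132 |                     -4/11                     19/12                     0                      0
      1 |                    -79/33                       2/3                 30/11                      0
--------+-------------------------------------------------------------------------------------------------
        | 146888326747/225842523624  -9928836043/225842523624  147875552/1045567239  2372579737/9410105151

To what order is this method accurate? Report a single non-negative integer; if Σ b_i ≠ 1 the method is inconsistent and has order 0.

b = (146888326747/225842523624, -9928836043/225842523624, 147875552/1045567239, 2372579737/9410105151)
c = (0, -12/7, 161/132, 1)
Ac = (0, 0, -19/7, 3699/1694)
Σ b_i: 146888326747/225842523624·1 + (-9928836043/225842523624)·1 + 147875552/1045567239·1 + 2372579737/9410105151·1 = 1 ✓
b·c: (-9928836043/225842523624)·(-12/7) + 147875552/1045567239·161/132 + 2372579737/9410105151·1 = 1/2 ✓
b·c²: (-9928836043/225842523624)·144/49 + 147875552/1045567239·25921/17424 + 2372579737/9410105151·1 = 1/3 ✓
b·Ac: 147875552/1045567239·(-19/7) + 2372579737/9410105151·3699/1694 = 1/6 ✓
b·c³: (-9928836043/225842523624)·(-1728/343) + 147875552/1045567239·4173281/2299968 + 2372579737/9410105151·1 = 3174698728055/4347468579762 ≠ 1/4 ⇒ order 3.
b·(c∘Ac): 147875552/1045567239·(-437/132) + 2372579737/9410105151·3699/1694 = 3615360257/43913824038 ≠ 1/8
b·Ac²: 147875552/1045567239·228/49 + 2372579737/9410105151·9417269/1565256 = 37823293008707/17389874319048 ≠ 1/12
b·A²c: 2372579737/9410105151·(-570/77) = -40980922730/21956912019 ≠ 1/24

3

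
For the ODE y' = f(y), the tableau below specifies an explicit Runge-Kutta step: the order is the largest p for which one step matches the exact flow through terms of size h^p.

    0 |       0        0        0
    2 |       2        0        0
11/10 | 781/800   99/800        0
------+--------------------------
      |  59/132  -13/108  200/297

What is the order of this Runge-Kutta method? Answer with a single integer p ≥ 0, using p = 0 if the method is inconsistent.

b = (59/132, -13/108, 200/297)
c = (0, 2, 11/10)
Ac = (0, 0, 99/400)
Σ b_i: 59/132·1 + (-13/108)·1 + 200/297·1 = 1 ✓
b·c: (-13/108)·2 + 200/297·11/10 = 1/2 ✓
b·c²: (-13/108)·4 + 200/297·121/100 = 1/3 ✓
b·Ac: 200/297·99/400 = 1/6 ✓; 3 stages ⇒ order 3.

3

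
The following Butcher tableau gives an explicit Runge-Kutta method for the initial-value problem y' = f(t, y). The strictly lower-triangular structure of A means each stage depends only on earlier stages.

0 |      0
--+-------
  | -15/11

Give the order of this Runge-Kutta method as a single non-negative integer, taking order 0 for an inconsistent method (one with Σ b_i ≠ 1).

b = (-15/11)
c = (0)
Σ b_i: (-15/11)·1 = -15/11 ≠ 1 ⇒ order 0.

0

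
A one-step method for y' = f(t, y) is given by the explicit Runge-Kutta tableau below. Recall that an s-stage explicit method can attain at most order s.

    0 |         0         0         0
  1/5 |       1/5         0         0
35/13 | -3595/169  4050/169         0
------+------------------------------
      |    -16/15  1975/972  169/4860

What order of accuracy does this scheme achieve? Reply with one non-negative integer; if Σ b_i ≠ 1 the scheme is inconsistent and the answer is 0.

b = (-16/15, 1975/972, 169/4860)
c = (0, 1/5, 35/13)
Ac = (0, 0, 810/169)
Σ b_i: (-16/15)·1 + 1975/972·1 + 169/4860·1 = 1 ✓
b·c: 1975/972·1/5 + 169/4860·35/13 = 1/2 ✓
b·c²: 1975/972·1/25 + 169/4860·1225/169 = 1/3 ✓
b·Ac: 169/4860·810/169 = 1/6 ✓; 3 stages ⇒ order 3.

3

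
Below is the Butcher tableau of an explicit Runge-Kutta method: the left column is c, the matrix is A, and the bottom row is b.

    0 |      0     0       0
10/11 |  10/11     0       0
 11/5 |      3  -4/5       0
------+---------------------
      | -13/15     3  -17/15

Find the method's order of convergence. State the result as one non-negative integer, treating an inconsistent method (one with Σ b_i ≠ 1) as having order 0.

b = (-13/15, 3, -17/15)
c = (0, 10/11, 11/5)
Ac = (0, 0, -8/11)
Σ b_i: (-13/15)·1 + 3·1 + (-17/15)·1 = 1 ✓
b·c: 3·10/11 + (-17/15)·11/5 = 193/825 ≠ 1/2 ⇒ order 1.

1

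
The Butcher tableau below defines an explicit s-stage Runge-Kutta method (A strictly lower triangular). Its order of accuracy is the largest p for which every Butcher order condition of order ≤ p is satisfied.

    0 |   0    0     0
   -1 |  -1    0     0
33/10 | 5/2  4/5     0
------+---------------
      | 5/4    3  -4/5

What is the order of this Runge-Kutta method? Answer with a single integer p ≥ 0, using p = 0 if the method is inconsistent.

0

b = (5/4, 3, -4/5)
c = (0, -1, 33/10)
Ac = (0, 0, -4/5)
Σ b_i: 5/4·1 + 3·1 + (-4/5)·1 = 69/20 ≠ 1 ⇒ order 0.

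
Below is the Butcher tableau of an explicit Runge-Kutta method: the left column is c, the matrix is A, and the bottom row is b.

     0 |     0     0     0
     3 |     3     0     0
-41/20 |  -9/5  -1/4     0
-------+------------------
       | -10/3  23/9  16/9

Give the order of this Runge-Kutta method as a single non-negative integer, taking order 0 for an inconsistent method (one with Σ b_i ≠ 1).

b = (-10/3, 23/9, 16/9)
c = (0, 3, -41/20)
Ac = (0, 0, -3/4)
Σ b_i: (-10/3)·1 + 23/9·1 + 16/9·1 = 1 ✓
b·c: 23/9·3 + 16/9·(-41/20) = 181/45 ≠ 1/2 ⇒ order 1.

1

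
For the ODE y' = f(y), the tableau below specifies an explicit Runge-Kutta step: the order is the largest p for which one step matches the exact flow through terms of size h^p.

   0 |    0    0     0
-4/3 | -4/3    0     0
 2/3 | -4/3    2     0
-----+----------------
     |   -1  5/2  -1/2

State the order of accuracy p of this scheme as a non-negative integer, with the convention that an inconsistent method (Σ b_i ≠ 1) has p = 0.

b = (-1, 5/2, -1/2)
c = (0, -4/3, 2/3)
Ac = (0, 0, -8/3)
Σ b_i: (-1)·1 + 5/2·1 + (-1/2)·1 = 1 ✓
b·c: 5/2·(-4/3) + (-1/2)·2/3 = -11/3 ≠ 1/2 ⇒ order 1.

1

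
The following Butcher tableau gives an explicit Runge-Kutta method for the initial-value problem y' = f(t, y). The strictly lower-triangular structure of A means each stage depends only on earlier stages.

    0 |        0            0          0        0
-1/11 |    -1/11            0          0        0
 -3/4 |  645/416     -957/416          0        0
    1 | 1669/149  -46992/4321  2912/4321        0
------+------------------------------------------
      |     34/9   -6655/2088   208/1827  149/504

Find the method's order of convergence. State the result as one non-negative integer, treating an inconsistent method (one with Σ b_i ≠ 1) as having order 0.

4

b = (34/9, -6655/2088, 208/1827, 149/504)
c = (0, -1/11, -3/4, 1)
Ac = (0, 0, 87/416, 72/149)
Σ b_i: 34/9·1 + (-6655/2088)·1 + 208/1827·1 + 149/504·1 = 1 ✓
b·c: (-6655/2088)·(-1/11) + 208/1827·(-3/4) + 149/504·1 = 1/2 ✓
b·c²: (-6655/2088)·1/121 + 208/1827·9/16 + 149/504·1 = 1/3 ✓
b·Ac: 208/1827·87/416 + 149/504·72/149 = 1/6 ✓
b·c³: (-6655/2088)·(-1/1331) + 208/1827·(-27/64) + 149/504·1 = 1/4 ✓
b·(c∘Ac): 208/1827·(-261/1664) + 149/504·72/149 = 1/8 ✓
b·Ac²: 208/1827·(-87/4576) + 149/504·474/1639 = 1/12 ✓
b·A²c: 149/504·21/149 = 1/24 ✓; 4 stages ⇒ order 4.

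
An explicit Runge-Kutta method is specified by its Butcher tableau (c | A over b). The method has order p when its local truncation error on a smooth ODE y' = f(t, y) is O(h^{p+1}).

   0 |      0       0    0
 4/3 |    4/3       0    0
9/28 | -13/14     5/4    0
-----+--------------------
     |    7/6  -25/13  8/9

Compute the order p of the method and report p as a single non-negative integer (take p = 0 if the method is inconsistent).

b = (7/6, -25/13, 8/9)
c = (0, 4/3, 9/28)
Ac = (0, 0, 5/3)
Σ b_i: 7/6·1 + (-25/13)·1 + 8/9·1 = 31/234 ≠ 1 ⇒ order 0.

0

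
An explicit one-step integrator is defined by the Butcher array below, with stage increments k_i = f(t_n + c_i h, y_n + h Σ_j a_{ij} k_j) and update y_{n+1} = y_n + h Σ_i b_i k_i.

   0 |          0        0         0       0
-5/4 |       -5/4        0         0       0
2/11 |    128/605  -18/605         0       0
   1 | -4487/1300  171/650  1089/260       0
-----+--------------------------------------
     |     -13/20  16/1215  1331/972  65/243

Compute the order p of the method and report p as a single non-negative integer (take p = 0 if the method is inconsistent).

b = (-13/20, 16/1215, 1331/972, 65/243)
c = (0, -5/4, 2/11, 1)
Ac = (0, 0, 9/242, 45/104)
Σ b_i: (-13/20)·1 + 16/1215·1 + 1331/972·1 + 65/243·1 = 1 ✓
b·c: 16/1215·(-5/4) + 1331/972·2/11 + 65/243·1 = 1/2 ✓
b·c²: 16/1215·25/16 + 1331/972·4/121 + 65/243·1 = 1/3 ✓
b·Ac: 1331/972·9/242 + 65/243·45/104 = 1/6 ✓
b·c³: 16/1215·(-125/64) + 1331/972·8/1331 + 65/243·1 = 1/4 ✓
b·(c∘Ac): 1331/972·9/1331 + 65/243·45/104 = 1/8 ✓
b·Ac²: 1331/972·(-45/968) + 65/243·1143/2080 = 1/12 ✓
b·A²c: 65/243·81/520 = 1/24 ✓; 4 stages ⇒ order 4.

4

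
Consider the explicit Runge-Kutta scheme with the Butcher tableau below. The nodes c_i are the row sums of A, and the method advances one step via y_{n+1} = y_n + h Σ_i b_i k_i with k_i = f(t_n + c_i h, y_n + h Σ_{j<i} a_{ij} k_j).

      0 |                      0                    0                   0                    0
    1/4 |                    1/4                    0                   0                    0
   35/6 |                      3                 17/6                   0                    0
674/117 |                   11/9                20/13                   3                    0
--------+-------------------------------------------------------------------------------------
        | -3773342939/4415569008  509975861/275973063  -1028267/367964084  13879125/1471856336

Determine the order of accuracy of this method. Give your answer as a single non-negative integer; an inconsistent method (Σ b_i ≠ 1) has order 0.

b = (-3773342939/4415569008, 509975861/275973063, -1028267/367964084, 13879125/1471856336)
c = (0, 1/4, 35/6, 674/117)
Ac = (0, 0, 17/24, 465/26)
Σ b_i: (-3773342939/4415569008)·1 + 509975861/275973063·1 + (-1028267/367964084)·1 + 13879125/1471856336·1 = 1 ✓
b·c: 509975861/275973063·1/4 + (-1028267/367964084)·35/6 + 13879125/1471856336·674/117 = 1/2 ✓
b·c²: 509975861/275973063·1/16 + (-1028267/367964084)·1225/36 + 13879125/1471856336·454276/13689 = 1/3 ✓
b·Ac: (-1028267/367964084)·17/24 + 13879125/1471856336·465/26 = 1/6 ✓
b·c³: 509975861/275973063·1/64 + (-1028267/367964084)·42875/216 + 13879125/1471856336·306182024/1601613 = 7915863488461/6199458887232 ≠ 1/4 ⇒ order 3.
b·(c∘Ac): (-1028267/367964084)·595/144 + 13879125/1471856336·52235/507 = 50865773635/52986828096 ≠ 1/8
b·Ac²: (-1028267/367964084)·17/96 + 13879125/1471856336·3985/39 = 34018404461/35324552064 ≠ 1/12
b·A²c: 13879125/1471856336·17/8 = 235945125/11774850688 ≠ 1/24

3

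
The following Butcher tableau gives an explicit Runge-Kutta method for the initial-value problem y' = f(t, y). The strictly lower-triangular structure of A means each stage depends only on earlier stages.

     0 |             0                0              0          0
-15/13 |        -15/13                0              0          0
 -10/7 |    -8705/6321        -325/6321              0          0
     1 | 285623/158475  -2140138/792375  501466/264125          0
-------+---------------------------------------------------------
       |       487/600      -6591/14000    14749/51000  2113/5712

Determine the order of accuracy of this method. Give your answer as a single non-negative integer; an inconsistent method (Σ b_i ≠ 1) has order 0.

b = (487/600, -6591/14000, 14749/51000, 2113/5712)
c = (0, -15/13, -10/7, 1)
Ac = (0, 0, 125/2107, 854/2113)
Σ b_i: 487/600·1 + (-6591/14000)·1 + 14749/51000·1 + 2113/5712·1 = 1 ✓
b·c: (-6591/14000)·(-15/13) + 14749/51000·(-10/7) + 2113/5712·1 = 1/2 ✓
b·c²: (-6591/14000)·225/169 + 14749/51000·100/49 + 2113/5712·1 = 1/3 ✓
b·Ac: 14749/51000·125/2107 + 2113/5712·854/2113 = 1/6 ✓
b·c³: (-6591/14000)·(-3375/2197) + 14749/51000·(-1000/343) + 2113/5712·1 = 1/4 ✓
b·(c∘Ac): 14749/51000·(-1250/14749) + 2113/5712·854/2113 = 1/8 ✓
b·Ac²: 14749/51000·(-1875/27391) + 2113/5712·7658/27469 = 1/12 ✓
b·A²c: 2113/5712·238/2113 = 1/24 ✓; 4 stages ⇒ order 4.

4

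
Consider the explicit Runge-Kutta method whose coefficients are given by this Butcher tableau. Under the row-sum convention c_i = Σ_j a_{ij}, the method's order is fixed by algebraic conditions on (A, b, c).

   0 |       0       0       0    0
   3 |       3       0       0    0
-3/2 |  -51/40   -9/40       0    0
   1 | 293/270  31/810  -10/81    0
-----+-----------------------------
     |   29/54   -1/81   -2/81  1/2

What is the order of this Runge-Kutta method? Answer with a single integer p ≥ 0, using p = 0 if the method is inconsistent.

b = (29/54, -1/81, -2/81, 1/2)
c = (0, 3, -3/2, 1)
Ac = (0, 0, -27/40, 3/10)
Σ b_i: 29/54·1 + (-1/81)·1 + (-2/81)·1 + 1/2·1 = 1 ✓
b·c: (-1/81)·3 + (-2/81)·(-3/2) + 1/2·1 = 1/2 ✓
b·c²: (-1/81)·9 + (-2/81)·9/4 + 1/2·1 = 1/3 ✓
b·Ac: (-2/81)·(-27/40) + 1/2·3/10 = 1/6 ✓
b·c³: (-1/81)·27 + (-2/81)·(-27/8) + 1/2·1 = 1/4 ✓
b·(c∘Ac): (-2/81)·81/80 + 1/2·3/10 = 1/8 ✓
b·Ac²: (-2/81)·(-81/40) + 1/2·1/15 = 1/12 ✓
b·A²c: 1/2·1/12 = 1/24 ✓; 4 stages ⇒ order 4.

4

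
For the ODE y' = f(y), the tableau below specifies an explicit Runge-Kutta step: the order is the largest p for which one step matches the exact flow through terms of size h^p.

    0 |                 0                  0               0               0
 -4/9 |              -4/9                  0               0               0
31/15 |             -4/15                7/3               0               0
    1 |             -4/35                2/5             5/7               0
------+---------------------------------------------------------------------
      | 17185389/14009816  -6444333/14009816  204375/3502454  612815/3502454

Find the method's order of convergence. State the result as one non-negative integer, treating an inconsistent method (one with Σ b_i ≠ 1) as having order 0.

b = (17185389/14009816, -6444333/14009816, 204375/3502454, 612815/3502454)
c = (0, -4/9, 31/15, 1)
Ac = (0, 0, -28/27, 409/315)
Σ b_i: 17185389/14009816·1 + (-6444333/14009816)·1 + 204375/3502454·1 + 612815/3502454·1 = 1 ✓
b·c: (-6444333/14009816)·(-4/9) + 204375/3502454·31/15 + 612815/3502454·1 = 1/2 ✓
b·c²: (-6444333/14009816)·16/81 + 204375/3502454·961/225 + 612815/3502454·1 = 1/3 ✓
b·Ac: 204375/3502454·(-28/27) + 612815/3502454·409/315 = 1/6 ✓
b·c³: (-6444333/14009816)·(-64/729) + 204375/3502454·29791/3375 + 612815/3502454·1 = 34536577/47283129 ≠ 1/4 ⇒ order 3.
b·(c∘Ac): 204375/3502454·(-868/405) + 612815/3502454·409/315 = 9657043/94566258 ≠ 1/8
b·Ac²: 204375/3502454·112/243 + 612815/3502454·8873/2835 = 54329119/94566258 ≠ 1/12
b·A²c: 612815/3502454·(-20/27) = -6128150/47283129 ≠ 1/24

3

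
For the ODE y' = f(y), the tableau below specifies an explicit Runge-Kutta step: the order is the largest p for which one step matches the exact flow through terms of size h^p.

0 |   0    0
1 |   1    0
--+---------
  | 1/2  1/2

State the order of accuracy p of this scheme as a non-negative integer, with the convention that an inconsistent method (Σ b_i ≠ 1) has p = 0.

2

b = (1/2, 1/2)
c = (0, 1)
Σ b_i: 1/2·1 + 1/2·1 = 1 ✓
b·c: 1/2·1 = 1/2 ✓; 2 stages ⇒ order 2.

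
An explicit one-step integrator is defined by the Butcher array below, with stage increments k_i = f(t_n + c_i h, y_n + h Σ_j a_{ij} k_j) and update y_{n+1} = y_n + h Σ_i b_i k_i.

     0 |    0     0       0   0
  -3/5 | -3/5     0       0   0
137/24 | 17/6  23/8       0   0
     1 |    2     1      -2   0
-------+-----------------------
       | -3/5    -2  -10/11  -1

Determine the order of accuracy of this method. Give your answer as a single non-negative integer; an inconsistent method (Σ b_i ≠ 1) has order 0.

0

b = (-3/5, -2, -10/11, -1)
c = (0, -3/5, 137/24, 1)
Ac = (0, 0, -69/40, -721/60)
Σ b_i: (-3/5)·1 + (-2)·1 + (-10/11)·1 + (-1)·1 = -248/55 ≠ 1 ⇒ order 0.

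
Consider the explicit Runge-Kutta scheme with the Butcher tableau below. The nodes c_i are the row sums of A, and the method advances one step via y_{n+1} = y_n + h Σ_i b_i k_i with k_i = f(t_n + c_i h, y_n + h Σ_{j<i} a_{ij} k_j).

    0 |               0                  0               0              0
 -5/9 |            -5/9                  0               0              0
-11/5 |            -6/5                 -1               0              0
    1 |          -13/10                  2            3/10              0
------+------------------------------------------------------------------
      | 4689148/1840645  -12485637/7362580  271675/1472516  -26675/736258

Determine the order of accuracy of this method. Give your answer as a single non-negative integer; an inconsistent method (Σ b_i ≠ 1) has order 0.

3

b = (4689148/1840645, -12485637/7362580, 271675/1472516, -26675/736258)
c = (0, -5/9, -11/5, 1)
Ac = (0, 0, 5/9, -797/450)
Σ b_i: 4689148/1840645·1 + (-12485637/7362580)·1 + 271675/1472516·1 + (-26675/736258)·1 = 1 ✓
b·c: (-12485637/7362580)·(-5/9) + 271675/1472516·(-11/5) + (-26675/736258)·1 = 1/2 ✓
b·c²: (-12485637/7362580)·25/81 + 271675/1472516·121/25 + (-26675/736258)·1 = 1/3 ✓
b·Ac: 271675/1472516·5/9 + (-26675/736258)·(-797/450) = 1/6 ✓
b·c³: (-12485637/7362580)·(-125/729) + 271675/1472516·(-1331/125) + (-26675/736258)·1 = -169962877/99394830 ≠ 1/4 ⇒ order 3.
b·(c∘Ac): 271675/1472516·(-11/9) + (-26675/736258)·(-797/450) = -1069013/6626322 ≠ 1/8
b·Ac²: 271675/1472516·(-25/81) + (-26675/736258)·41903/20250 = -6555823/49697415 ≠ 1/12
b·A²c: (-26675/736258)·1/6 = -26675/4417548 ≠ 1/24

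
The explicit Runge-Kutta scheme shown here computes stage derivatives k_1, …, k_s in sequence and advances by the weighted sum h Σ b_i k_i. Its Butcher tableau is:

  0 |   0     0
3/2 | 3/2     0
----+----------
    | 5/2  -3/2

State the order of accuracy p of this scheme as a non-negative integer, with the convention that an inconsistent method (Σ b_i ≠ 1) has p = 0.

b = (5/2, -3/2)
c = (0, 3/2)
Σ b_i: 5/2·1 + (-3/2)·1 = 1 ✓
b·c: (-3/2)·3/2 = -9/4 ≠ 1/2 ⇒ order 1.

1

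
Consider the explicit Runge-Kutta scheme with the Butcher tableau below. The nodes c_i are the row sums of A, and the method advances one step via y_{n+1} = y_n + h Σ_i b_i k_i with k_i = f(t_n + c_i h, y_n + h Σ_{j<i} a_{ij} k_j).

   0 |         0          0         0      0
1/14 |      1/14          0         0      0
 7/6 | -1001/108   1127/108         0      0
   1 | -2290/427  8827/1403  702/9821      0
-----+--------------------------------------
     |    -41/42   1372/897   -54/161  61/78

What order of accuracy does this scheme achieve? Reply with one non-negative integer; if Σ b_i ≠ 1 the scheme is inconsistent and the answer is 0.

b = (-41/42, 1372/897, -54/161, 61/78)
c = (0, 1/14, 7/6, 1)
Ac = (0, 0, 161/216, 65/122)
Σ b_i: (-41/42)·1 + 1372/897·1 + (-54/161)·1 + 61/78·1 = 1 ✓
b·c: 1372/897·1/14 + (-54/161)·7/6 + 61/78·1 = 1/2 ✓
b·c²: 1372/897·1/196 + (-54/161)·49/36 + 61/78·1 = 1/3 ✓
b·Ac: (-54/161)·161/216 + 61/78·65/122 = 1/6 ✓
b·c³: 1372/897·1/2744 + (-54/161)·343/216 + 61/78·1 = 1/4 ✓
b·(c∘Ac): (-54/161)·1127/1296 + 61/78·65/122 = 1/8 ✓
b·Ac²: (-54/161)·23/432 + 61/78·221/1708 = 1/12 ✓
b·A²c: 61/78·13/244 = 1/24 ✓; 4 stages ⇒ order 4.

4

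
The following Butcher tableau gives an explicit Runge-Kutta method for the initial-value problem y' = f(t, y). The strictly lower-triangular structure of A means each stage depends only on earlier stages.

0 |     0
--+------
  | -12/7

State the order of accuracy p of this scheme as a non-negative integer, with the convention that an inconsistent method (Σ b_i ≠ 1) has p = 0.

0

b = (-12/7)
c = (0)
Σ b_i: (-12/7)·1 = -12/7 ≠ 1 ⇒ order 0.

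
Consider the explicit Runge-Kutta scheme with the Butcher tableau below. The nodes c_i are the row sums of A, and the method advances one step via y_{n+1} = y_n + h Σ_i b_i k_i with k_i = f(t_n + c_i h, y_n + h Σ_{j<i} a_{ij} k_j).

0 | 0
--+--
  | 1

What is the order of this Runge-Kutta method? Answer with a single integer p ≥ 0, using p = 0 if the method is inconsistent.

1

b = (1)
c = (0)
Σ b_i: 1·1 = 1 ✓; 1 stage ⇒ order 1.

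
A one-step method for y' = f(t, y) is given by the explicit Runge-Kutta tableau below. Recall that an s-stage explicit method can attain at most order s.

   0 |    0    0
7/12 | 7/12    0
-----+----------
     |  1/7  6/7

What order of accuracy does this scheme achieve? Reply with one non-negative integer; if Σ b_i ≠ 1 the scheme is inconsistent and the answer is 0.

2

b = (1/7, 6/7)
c = (0, 7/12)
Σ b_i: 1/7·1 + 6/7·1 = 1 ✓
b·c: 6/7·7/12 = 1/2 ✓; 2 stages ⇒ order 2.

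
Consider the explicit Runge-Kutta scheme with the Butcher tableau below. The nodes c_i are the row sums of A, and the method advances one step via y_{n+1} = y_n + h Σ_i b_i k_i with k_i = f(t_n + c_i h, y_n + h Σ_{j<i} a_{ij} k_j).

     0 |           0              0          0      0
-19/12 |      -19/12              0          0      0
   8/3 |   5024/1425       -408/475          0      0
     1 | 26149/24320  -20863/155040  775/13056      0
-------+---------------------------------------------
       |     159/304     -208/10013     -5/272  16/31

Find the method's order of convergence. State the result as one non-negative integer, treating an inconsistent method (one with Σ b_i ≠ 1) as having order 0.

4

b = (159/304, -208/10013, -5/272, 16/31)
c = (0, -19/12, 8/3, 1)
Ac = (0, 0, 34/25, 713/1920)
Σ b_i: 159/304·1 + (-208/10013)·1 + (-5/272)·1 + 16/31·1 = 1 ✓
b·c: (-208/10013)·(-19/12) + (-5/272)·8/3 + 16/31·1 = 1/2 ✓
b·c²: (-208/10013)·361/144 + (-5/272)·64/9 + 16/31·1 = 1/3 ✓
b·Ac: (-5/272)·34/25 + 16/31·713/1920 = 1/6 ✓
b·c³: (-208/10013)·(-6859/1728) + (-5/272)·512/27 + 16/31·1 = 1/4 ✓
b·(c∘Ac): (-5/272)·272/75 + 16/31·713/1920 = 1/8 ✓
b·Ac²: (-5/272)·(-323/150) + 16/31·217/2560 = 1/12 ✓
b·A²c: 16/31·31/384 = 1/24 ✓; 4 stages ⇒ order 4.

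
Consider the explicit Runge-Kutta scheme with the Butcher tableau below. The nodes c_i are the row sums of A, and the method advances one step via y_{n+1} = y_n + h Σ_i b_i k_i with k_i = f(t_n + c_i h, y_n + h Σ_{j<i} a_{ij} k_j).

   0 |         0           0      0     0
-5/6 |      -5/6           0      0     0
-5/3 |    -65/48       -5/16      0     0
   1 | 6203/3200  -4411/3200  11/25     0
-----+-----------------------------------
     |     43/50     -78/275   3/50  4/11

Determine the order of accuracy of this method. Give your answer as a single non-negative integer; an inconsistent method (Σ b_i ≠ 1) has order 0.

b = (43/50, -78/275, 3/50, 4/11)
c = (0, -5/6, -5/3, 1)
Ac = (0, 0, 25/96, 319/768)
Σ b_i: 43/50·1 + (-78/275)·1 + 3/50·1 + 4/11·1 = 1 ✓
b·c: (-78/275)·(-5/6) + 3/50·(-5/3) + 4/11·1 = 1/2 ✓
b·c²: (-78/275)·25/36 + 3/50·25/9 + 4/11·1 = 1/3 ✓
b·Ac: 3/50·25/96 + 4/11·319/768 = 1/6 ✓
b·c³: (-78/275)·(-125/216) + 3/50·(-125/27) + 4/11·1 = 1/4 ✓
b·(c∘Ac): 3/50·(-125/288) + 4/11·319/768 = 1/8 ✓
b·Ac²: 3/50·(-125/576) + 4/11·407/1536 = 1/12 ✓
b·A²c: 4/11·11/96 = 1/24 ✓; 4 stages ⇒ order 4.

4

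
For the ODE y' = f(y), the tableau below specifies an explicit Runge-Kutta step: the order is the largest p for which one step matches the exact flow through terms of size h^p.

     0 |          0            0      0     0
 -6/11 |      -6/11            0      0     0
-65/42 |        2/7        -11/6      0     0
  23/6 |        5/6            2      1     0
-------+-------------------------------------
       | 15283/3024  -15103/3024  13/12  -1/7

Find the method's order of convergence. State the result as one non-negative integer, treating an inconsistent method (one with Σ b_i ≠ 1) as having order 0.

b = (15283/3024, -15103/3024, 13/12, -1/7)
c = (0, -6/11, -65/42, 23/6)
Ac = (0, 0, 1, -1219/462)
Σ b_i: 15283/3024·1 + (-15103/3024)·1 + 13/12·1 + (-1/7)·1 = 1 ✓
b·c: (-15103/3024)·(-6/11) + 13/12·(-65/42) + (-1/7)·23/6 = 1/2 ✓
b·c²: (-15103/3024)·36/121 + 13/12·4225/1764 + (-1/7)·529/36 = -230617/232848 ≠ 1/3 ⇒ order 2.
b·Ac: 13/12·1 + (-1/7)·(-1219/462) = 9445/6468 ≠ 1/6

2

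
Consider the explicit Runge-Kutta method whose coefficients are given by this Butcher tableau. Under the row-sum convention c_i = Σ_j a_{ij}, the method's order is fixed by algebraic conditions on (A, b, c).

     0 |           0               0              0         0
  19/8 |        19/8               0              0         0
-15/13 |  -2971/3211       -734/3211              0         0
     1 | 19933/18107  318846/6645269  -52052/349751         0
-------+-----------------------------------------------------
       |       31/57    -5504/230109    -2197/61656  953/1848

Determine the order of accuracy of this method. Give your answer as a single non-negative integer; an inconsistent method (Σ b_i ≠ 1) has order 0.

b = (31/57, -5504/230109, -2197/61656, 953/1848)
c = (0, 19/8, -15/13, 1)
Ac = (0, 0, -367/676, 1089/3812)
Σ b_i: 31/57·1 + (-5504/230109)·1 + (-2197/61656)·1 + 953/1848·1 = 1 ✓
b·c: (-5504/230109)·19/8 + (-2197/61656)·(-15/13) + 953/1848·1 = 1/2 ✓
b·c²: (-5504/230109)·361/64 + (-2197/61656)·225/169 + 953/1848·1 = 1/3 ✓
b·Ac: (-2197/61656)·(-367/676) + 953/1848·1089/3812 = 1/6 ✓
b·c³: (-5504/230109)·6859/512 + (-2197/61656)·(-3375/2197) + 953/1848·1 = 1/4 ✓
b·(c∘Ac): (-2197/61656)·5505/8788 + 953/1848·1089/3812 = 1/8 ✓
b·Ac²: (-2197/61656)·(-6973/5408) + 953/1848·2211/30496 = 1/12 ✓
b·A²c: 953/1848·77/953 = 1/24 ✓; 4 stages ⇒ order 4.

4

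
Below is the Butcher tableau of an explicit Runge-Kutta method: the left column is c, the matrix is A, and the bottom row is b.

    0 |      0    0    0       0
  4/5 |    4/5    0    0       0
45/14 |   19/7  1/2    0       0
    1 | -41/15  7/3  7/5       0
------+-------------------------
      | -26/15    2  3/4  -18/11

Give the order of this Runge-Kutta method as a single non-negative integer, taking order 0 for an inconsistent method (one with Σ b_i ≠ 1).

0

b = (-26/15, 2, 3/4, -18/11)
c = (0, 4/5, 45/14, 1)
Ac = (0, 0, 2/5, 191/30)
Σ b_i: (-26/15)·1 + 2·1 + 3/4·1 + (-18/11)·1 = -409/660 ≠ 1 ⇒ order 0.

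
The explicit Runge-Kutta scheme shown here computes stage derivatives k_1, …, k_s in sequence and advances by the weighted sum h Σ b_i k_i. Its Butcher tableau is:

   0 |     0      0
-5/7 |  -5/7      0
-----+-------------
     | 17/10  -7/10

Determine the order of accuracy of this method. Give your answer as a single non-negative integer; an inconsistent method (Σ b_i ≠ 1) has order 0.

2

b = (17/10, -7/10)
c = (0, -5/7)
Σ b_i: 17/10·1 + (-7/10)·1 = 1 ✓
b·c: (-7/10)·(-5/7) = 1/2 ✓; 2 stages ⇒ order 2.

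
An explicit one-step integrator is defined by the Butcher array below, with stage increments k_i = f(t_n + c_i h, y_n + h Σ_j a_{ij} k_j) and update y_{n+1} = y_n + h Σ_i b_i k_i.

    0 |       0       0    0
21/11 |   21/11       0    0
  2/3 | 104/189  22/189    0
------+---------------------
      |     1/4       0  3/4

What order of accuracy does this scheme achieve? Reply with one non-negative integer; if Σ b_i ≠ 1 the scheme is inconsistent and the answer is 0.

3

b = (1/4, 0, 3/4)
c = (0, 21/11, 2/3)
Ac = (0, 0, 2/9)
Σ b_i: 1/4·1 + 3/4·1 = 1 ✓
b·c: 3/4·2/3 = 1/2 ✓
b·c²: 3/4·4/9 = 1/3 ✓
b·Ac: 3/4·2/9 = 1/6 ✓; 3 stages ⇒ order 3.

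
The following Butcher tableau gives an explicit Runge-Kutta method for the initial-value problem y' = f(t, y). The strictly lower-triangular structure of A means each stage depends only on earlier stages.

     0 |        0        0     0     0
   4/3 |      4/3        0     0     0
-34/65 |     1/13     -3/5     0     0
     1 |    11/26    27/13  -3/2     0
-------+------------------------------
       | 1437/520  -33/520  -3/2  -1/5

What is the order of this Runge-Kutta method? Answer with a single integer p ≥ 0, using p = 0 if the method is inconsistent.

2

b = (1437/520, -33/520, -3/2, -1/5)
c = (0, 4/3, -34/65, 1)
Ac = (0, 0, -4/5, 231/65)
Σ b_i: 1437/520·1 + (-33/520)·1 + (-3/2)·1 + (-1/5)·1 = 1 ✓
b·c: (-33/520)·4/3 + (-3/2)·(-34/65) + (-1/5)·1 = 1/2 ✓
b·c²: (-33/520)·16/9 + (-3/2)·1156/4225 + (-1/5)·1 = -9167/12675 ≠ 1/3 ⇒ order 2.
b·Ac: (-3/2)·(-4/5) + (-1/5)·231/65 = 159/325 ≠ 1/6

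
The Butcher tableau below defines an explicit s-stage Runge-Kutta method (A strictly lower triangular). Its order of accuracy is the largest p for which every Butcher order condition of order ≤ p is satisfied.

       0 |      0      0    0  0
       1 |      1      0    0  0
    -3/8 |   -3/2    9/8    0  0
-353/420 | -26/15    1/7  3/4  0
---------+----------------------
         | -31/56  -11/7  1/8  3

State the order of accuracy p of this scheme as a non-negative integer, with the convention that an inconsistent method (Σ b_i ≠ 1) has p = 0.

1

b = (-31/56, -11/7, 1/8, 3)
c = (0, 1, -3/8, -353/420)
Ac = (0, 0, 9/8, -31/224)
Σ b_i: (-31/56)·1 + (-11/7)·1 + 1/8·1 + 3·1 = 1 ✓
b·c: (-11/7)·1 + 1/8·(-3/8) + 3·(-353/420) = -9273/2240 ≠ 1/2 ⇒ order 1.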